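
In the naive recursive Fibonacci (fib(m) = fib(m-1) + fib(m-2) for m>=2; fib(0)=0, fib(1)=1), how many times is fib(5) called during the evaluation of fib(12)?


Let N(m) = number of times fib(m) is called while evaluating fib(12).
N(12) = 1 (the initial call).
N(11) = 1 (only fib(12) calls it).
For 1 <= m <= 10: fib(m) is called by fib(m+1) and fib(m+2), so
  N(m) = N(m+1) + N(m+2).
fib(0) is called only by fib(2), so N(0) = N(2).
Walk down from m=12:
  N(12)=1, N(11)=1, N(10)=2, N(9)=3, N(8)=5, N(7)=8, N(6)=13, N(5)=21
N(5) = 21


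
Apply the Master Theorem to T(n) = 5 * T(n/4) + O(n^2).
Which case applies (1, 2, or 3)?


The Master Theorem: T(n) = a*T(n/b) + O(n^c)
  a = 5, b = 4, c = 2
log_b(a) = log_4(5) ~ 1.161
Compare b^c with a: 4^2 = 16 > 5, so c > log_b(a).
Since c > log_b(a), Case 3 applies.
T(n) = O(n^2)
Master Theorem case = 3


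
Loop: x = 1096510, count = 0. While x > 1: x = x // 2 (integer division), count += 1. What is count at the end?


The variable x halves each step:
x = 1096510 -> 548255 -> 274127 -> 137063 -> 68531 -> 34265 -> 17132 -> 8566 -> 4283 -> 2141 -> 1070 -> 535 -> 267 -> 133 -> 66 -> 33 -> 16 -> 8 -> 4 -> 2 -> 1
Number of halvings = floor(log2(1096510)) = 20


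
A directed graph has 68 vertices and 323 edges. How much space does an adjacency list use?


Adjacency list: one list head per vertex + one entry per edge
Vertex heads: 68
Edge entries: 323
Total = 68 + 323 = 391


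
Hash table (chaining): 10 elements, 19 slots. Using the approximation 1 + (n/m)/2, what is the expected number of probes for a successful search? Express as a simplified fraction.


Computing expected probes:
alpha = 10/19
= 1 + alpha/2
= 1 + 10/(2*19)
= (2*19 + 10) / (2*19)
= 48/38 = 24/19


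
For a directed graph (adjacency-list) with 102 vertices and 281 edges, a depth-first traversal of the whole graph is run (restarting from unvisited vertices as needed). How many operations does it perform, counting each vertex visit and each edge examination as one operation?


A full DFS traversal visits each vertex once and examines each edge once.
V = 102
E = 281
Sum = 102 + 281 = 383


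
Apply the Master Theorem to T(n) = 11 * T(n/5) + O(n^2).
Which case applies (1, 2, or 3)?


The Master Theorem: T(n) = a*T(n/b) + O(n^c)
  a = 11, b = 5, c = 2
log_b(a) = log_5(11) ~ 1.49
Compare b^c with a: 5^2 = 25 > 11, so c > log_b(a).
Since c > log_b(a), Case 3 applies.
T(n) = O(n^2)
Master Theorem case = 3


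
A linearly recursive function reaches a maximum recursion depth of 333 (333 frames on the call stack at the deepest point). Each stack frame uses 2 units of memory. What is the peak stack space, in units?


Maximum recursion depth = 333 frames
Memory per frame = 2 units
Total stack space = depth * frame_size
= 333 * 2 = 666


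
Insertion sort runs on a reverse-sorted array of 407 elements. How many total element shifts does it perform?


Sum of shifts = 1 + 2 + 3 + ... + 406
= 407 * 406 / 2
= 165242 / 2
= 82621


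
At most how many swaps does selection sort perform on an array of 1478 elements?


Each of the 1477 passes places one element in its final position.
Pass 1: swap minimum into position 0
Pass 2: swap minimum of remaining into position 1
...
Pass 1477: last two elements, one swap
Maximum swaps = 1478 - 1 = 1477


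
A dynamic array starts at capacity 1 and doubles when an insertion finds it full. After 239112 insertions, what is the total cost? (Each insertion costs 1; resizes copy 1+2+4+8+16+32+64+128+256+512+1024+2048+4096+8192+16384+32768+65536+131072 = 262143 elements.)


Insertion cost: 239112 (one per element)
Resizes occur just before inserting elements 2, 3, 5, 9, ...
Elements copied at each resize: 1 + 2 + 4 + 8 + 16 + 32 + 64 + 128 + 256 + 512 + 1024 + 2048 + 4096 + 8192 + 16384 + 32768 + 65536 + 131072
Sum of copies = 262143 (geometric series: 2^k - 1)
Total = 239112 + 262143 = 501255


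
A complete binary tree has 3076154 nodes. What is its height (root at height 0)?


In a complete binary tree, level k holds nodes 2^k .. 2^(k+1)-1 (1-indexed).
Height = floor(log2(n)) = floor(log2(3076154)) = 21
Check: 2^21 = 2097152 <= 3076154 < 4194304 = 2^22


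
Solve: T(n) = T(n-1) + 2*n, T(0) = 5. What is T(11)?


Expanding the recurrence:
T(11) = T(10) + 2*11
       = T(9) + 2*10 + 2*11
       ...
       = T(0) + 2*(1 + 2 + ... + 11)
       = 5 + 2 * 11*12/2
       = 5 + 2 * 66
       = 5 + 132 = 137


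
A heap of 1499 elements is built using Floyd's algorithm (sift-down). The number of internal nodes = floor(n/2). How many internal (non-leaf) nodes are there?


Leaf nodes occupy roughly half the array.
Sift-down is called for each internal node, starting from the last one.
Internal nodes = floor(n/2) = floor(1499/2) = 749


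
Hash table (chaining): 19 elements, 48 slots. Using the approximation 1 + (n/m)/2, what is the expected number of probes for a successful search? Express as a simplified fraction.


Computing expected probes:
alpha = 19/48
= 1 + alpha/2
= 1 + 19/(2*48)
= (2*48 + 19) / (2*48)
= 115/96


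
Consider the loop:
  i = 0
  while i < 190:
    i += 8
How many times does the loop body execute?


Starting at i = 0, each iteration adds 8.
Iterations until i >= 190:
  Iteration 1: i = 0 -> i = 8
  Iteration 2: i = 8 -> i = 16
  Iteration 3: i = 16 -> i = 24
  Iteration 4: i = 24 -> i = 32
  Iteration 5: i = 32 -> i = 40
  Iteration 6: i = 40 -> i = 48
  Iteration 7: i = 48 -> i = 56
  Iteration 8: i = 56 -> i = 64
  ... continuing ...
Total iterations = ceil(190/8) = 24


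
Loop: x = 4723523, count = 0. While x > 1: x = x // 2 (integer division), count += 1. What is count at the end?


The variable x halves each step:
x = 4723523 -> 2361761 -> 1180880 -> 590440 -> 295220 -> 147610 -> 73805 -> 36902 -> 18451 -> 9225 -> 4612 -> 2306 -> 1153 -> 576 -> 288 -> 144 -> 72 -> 36 -> 18 -> 9 -> 4 -> 2 -> 1
Number of halvings = floor(log2(4723523)) = 22


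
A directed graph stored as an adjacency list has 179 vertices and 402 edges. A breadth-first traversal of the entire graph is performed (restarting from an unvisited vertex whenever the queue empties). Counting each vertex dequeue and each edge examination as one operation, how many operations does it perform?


A full BFS traversal dequeues each vertex once and examines each edge once.
Vertex visits: 179
Edge visits: 402
V + E = 179 + 402 = 581


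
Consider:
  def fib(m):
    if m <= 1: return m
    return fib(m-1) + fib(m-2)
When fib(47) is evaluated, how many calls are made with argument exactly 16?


Let N(m) = number of times fib(m) is called while evaluating fib(47).
N(47) = 1 (the initial call).
N(46) = 1 (only fib(47) calls it).
For 1 <= m <= 45: fib(m) is called by fib(m+1) and fib(m+2), so
  N(m) = N(m+1) + N(m+2).
fib(0) is called only by fib(2), so N(0) = N(2).
Walk down from m=47:
  N(47)=1, N(46)=1, N(45)=2, N(44)=3, N(43)=5, N(42)=8, N(41)=13, N(40)=21, N(39)=34, N(38)=55, N(37)=89, N(36)=144, N(35)=233, N(34)=377, N(33)=610, N(32)=987, N(31)=1597, N(30)=2584, N(29)=4181, N(28)=6765, N(27)=10946, N(26)=17711, N(25)=28657, N(24)=46368, N(23)=75025, N(22)=121393, N(21)=196418, N(20)=317811, N(19)=514229, N(18)=832040, N(17)=1346269, N(16)=2178309
N(16) = 2178309


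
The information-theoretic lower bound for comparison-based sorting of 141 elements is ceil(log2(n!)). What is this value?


A binary decision tree of height h has at most 2^h leaves and needs at least n! of them, so h >= ceil(log2(n!)).
141! is far too large to multiply out, so use Stirling's series:
  ln(n!) ~ n ln n - n + (1/2) ln(2 pi n) + 1/(12n)  (error below 1/(360 n^3), negligible here)
  ln(141) = 4.9487599
  n ln n = 141 * 4.9487599 = 697.7751
  (1/2) ln(2 pi * 141) = (1/2) ln(885.9291) = 3.3933
  1/(12*141) = 0.0006
  ln(141!) ~ 697.7751 - 141 + 3.3933 + 0.0006 = 560.1690
Convert to base 2: log2(141!) = 560.1690 / ln 2 = 560.1690 / 0.69314718 = 808.1530
ceil(808.1530) = 809


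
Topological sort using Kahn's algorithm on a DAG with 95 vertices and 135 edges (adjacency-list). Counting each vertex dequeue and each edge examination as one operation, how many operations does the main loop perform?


Kahn's algorithm:
  1. Compute in-degrees: O(V + E)
  2. Process queue: each vertex dequeued once (O(V))
     each edge examined once (O(E))
Total = V + E = 95 + 135 = 230


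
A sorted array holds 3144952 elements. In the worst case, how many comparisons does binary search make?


Halving sequence: 3144952 -> 1572476 -> 786238 -> 393119 -> 196559 -> 98279 -> 49139 -> 24569 -> 12284 -> 6142 -> 3071 -> 1535 -> 767 -> 383 -> 191 -> 95 -> 47 -> 23 -> 11 -> 5 -> 2 -> 1
Number of halvings = 21
Max comparisons = 21 + 1 = 22


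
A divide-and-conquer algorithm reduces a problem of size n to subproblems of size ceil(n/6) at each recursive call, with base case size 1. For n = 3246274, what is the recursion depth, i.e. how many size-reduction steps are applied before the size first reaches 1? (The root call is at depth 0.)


Each step divides the size by 6 (rounding up); after k steps the size is ceil(n/6^k), which equals 1 exactly when 6^k >= n.
So the depth is the smallest k with 6^k >= 3246274, i.e. ceil(log_6(3246274)).
6^8 = 1679616 < 3246274 <= 10077696 = 6^9
Recursion depth = 9


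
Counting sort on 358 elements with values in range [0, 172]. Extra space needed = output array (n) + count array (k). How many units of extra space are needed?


Output array size: 358 (to store sorted result)
Count array size: 173 (one slot per possible value, range 0 to 172)
Total extra space = 358 + 173 = 531


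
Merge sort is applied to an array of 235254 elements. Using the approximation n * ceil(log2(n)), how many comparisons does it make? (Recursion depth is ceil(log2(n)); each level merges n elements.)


Merge sort divides the array into halves recursively.
Number of levels = ceil(log2(235254)) = 18
At each level, approximately n = 235254 comparisons are needed for merging.
Total comparisons ~ n * ceil(log2(n)) = 235254 * 18 = 4234572


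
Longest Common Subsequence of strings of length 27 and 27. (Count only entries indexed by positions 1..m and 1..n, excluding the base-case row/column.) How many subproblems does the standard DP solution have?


DP table indexed by positions in both strings.
First string: 27 positions
Second string: 27 positions
Total = 27 * 27 = 729


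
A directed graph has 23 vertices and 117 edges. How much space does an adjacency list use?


Adjacency list: one list head per vertex + one entry per edge
Vertex heads: 23
Edge entries: 117
Total = 23 + 117 = 140


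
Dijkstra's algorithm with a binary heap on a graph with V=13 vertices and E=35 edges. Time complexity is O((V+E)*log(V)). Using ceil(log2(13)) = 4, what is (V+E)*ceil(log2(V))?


Dijkstra with a binary heap: each vertex is extracted once, each edge may relax once.
Each heap operation costs O(log V).
V + E = 13 + 35 = 48
ceil(log2(13)) = 4 (since 2^3 = 8 < 13 <= 16 = 2^4)
Total heap work = (V+E) * ceil(log2(V)) = 48 * 4 = 192


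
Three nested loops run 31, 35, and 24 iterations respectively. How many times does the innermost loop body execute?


Loop 1 (outermost): 31 iterations
Loop 2 (middle): 35 iterations per outer
Loop 3 (innermost): 24 iterations per middle
Total = 31 * 35 * 24 = 26040


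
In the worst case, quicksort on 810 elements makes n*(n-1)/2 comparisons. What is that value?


Sum of comparisons per partition:
809 + 808 + ... + 1 + 0
= 810 * (810 - 1) / 2
= 810 * 809 / 2
= 327645


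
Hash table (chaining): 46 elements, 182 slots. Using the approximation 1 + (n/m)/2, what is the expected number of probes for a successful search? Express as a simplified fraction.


Computing expected probes:
alpha = 46/182
= 1 + alpha/2
= 1 + 46/(2*182)
= (2*182 + 46) / (2*182)
= 410/364 = 205/182


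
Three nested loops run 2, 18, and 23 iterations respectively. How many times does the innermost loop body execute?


Loop 1 (outermost): 2 iterations
Loop 2 (middle): 18 iterations per outer
Loop 3 (innermost): 23 iterations per middle
Total = 2 * 18 * 23 = 828


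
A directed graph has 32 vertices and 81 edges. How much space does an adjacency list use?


Adjacency list: one list head per vertex + one entry per edge
Vertex heads: 32
Edge entries: 81
Total = 32 + 81 = 113


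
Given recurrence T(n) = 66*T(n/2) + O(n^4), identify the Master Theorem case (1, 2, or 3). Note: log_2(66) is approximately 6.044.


Master Theorem parameters: a=66, b=2, c=4
log_b(a) = 6.044
Compare b^c with a: 2^4 = 16 < 66, so c < log_b(a).
Comparing c=4 vs log_b(a)=6.044:
4 < 6.044 => Case 1
Result: T(n) = O(n^(log_2 66)) ~ O(n^6.044)
Master Theorem case = 1


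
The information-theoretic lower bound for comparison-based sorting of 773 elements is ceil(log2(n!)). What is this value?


A binary decision tree of height h has at most 2^h leaves and needs at least n! of them, so h >= ceil(log2(n!)).
773! is far too large to multiply out, so use Stirling's series:
  ln(n!) ~ n ln n - n + (1/2) ln(2 pi n) + 1/(12n)  (error below 1/(360 n^3), negligible here)
  ln(773) = 6.6502790
  n ln n = 773 * 6.6502790 = 5140.6657
  (1/2) ln(2 pi * 773) = (1/2) ln(4856.9022) = 4.2441
  1/(12*773) = 0.0001
  ln(773!) ~ 5140.6657 - 773 + 4.2441 + 0.0001 = 4371.9099
Convert to base 2: log2(773!) = 4371.9099 / ln 2 = 4371.9099 / 0.69314718 = 6307.3327
ceil(6307.3327) = 6308


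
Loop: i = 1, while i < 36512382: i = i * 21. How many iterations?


i multiplies by 21 each step:
i = 1 -> 21 -> 441 -> 9261 -> 194481 -> 4084101 -> 85766121 (stop)
Iterations = ceil(log_21(36512382)) = 6


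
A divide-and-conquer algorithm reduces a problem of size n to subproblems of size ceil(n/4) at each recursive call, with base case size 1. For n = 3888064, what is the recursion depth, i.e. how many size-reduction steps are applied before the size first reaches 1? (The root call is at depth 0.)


Each step divides the size by 4 (rounding up); after k steps the size is ceil(n/4^k), which equals 1 exactly when 4^k >= n.
So the depth is the smallest k with 4^k >= 3888064, i.e. ceil(log_4(3888064)).
4^10 = 1048576 < 3888064 <= 4194304 = 4^11
Recursion depth = 11


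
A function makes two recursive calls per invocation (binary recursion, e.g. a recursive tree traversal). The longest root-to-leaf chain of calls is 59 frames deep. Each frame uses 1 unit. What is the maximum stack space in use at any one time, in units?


Binary recursion: the two calls run one after the other, so only one root-to-leaf chain of frames is on the stack at a time.
Maximum depth (longest chain) = 59 frames
Each frame = 1 unit
Max stack space = 59 * 1 = 59


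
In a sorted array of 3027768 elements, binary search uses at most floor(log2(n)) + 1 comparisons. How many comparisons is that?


Halving sequence: 3027768 -> 1513884 -> 756942 -> 378471 -> 189235 -> 94617 -> 47308 -> 23654 -> 11827 -> 5913 -> 2956 -> 1478 -> 739 -> 369 -> 184 -> 92 -> 46 -> 23 -> 11 -> 5 -> 2 -> 1
Number of halvings = 21
Max comparisons = 21 + 1 = 22


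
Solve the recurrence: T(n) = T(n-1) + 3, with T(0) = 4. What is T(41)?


Unrolling the recurrence:
T(41) = T(40) + 3
       = T(39) + 3 + 3
       = T(38) + 3*3
       ...
       = T(0) + 3*41
       = 4 + 123 = 127


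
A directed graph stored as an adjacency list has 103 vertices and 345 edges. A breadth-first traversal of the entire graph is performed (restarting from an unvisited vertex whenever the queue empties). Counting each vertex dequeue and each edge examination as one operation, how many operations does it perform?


A full BFS traversal dequeues each vertex once and examines each edge once.
Vertex visits: 103
Edge visits: 345
V + E = 103 + 345 = 448


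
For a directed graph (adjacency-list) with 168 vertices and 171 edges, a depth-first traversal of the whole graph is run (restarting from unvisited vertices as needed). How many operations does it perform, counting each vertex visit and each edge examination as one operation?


A full DFS traversal visits each vertex once and examines each edge once.
V = 168
E = 171
Sum = 168 + 171 = 339


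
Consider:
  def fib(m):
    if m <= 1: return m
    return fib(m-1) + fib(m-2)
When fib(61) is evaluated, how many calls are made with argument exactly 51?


Let N(m) = number of times fib(m) is called while evaluating fib(61).
N(61) = 1 (the initial call).
N(60) = 1 (only fib(61) calls it).
For 1 <= m <= 59: fib(m) is called by fib(m+1) and fib(m+2), so
  N(m) = N(m+1) + N(m+2).
fib(0) is called only by fib(2), so N(0) = N(2).
Walk down from m=61:
  N(61)=1, N(60)=1, N(59)=2, N(58)=3, N(57)=5, N(56)=8, N(55)=13, N(54)=21, N(53)=34, N(52)=55, N(51)=89
N(51) = 89


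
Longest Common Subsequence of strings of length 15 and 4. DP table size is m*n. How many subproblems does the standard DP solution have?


DP table indexed by positions in both strings.
First string: 15 positions
Second string: 4 positions
Total = 15 * 4 = 60


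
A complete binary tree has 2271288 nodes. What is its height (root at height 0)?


In a complete binary tree, level k holds nodes 2^k .. 2^(k+1)-1 (1-indexed).
Height = floor(log2(n)) = floor(log2(2271288)) = 21
Check: 2^21 = 2097152 <= 2271288 < 4194304 = 2^22


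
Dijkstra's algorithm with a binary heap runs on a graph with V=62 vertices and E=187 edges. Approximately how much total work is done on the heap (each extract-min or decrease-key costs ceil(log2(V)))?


Dijkstra with a binary heap: each vertex is extracted once, each edge may relax once.
Each heap operation costs O(log V).
V + E = 62 + 187 = 249
ceil(log2(62)) = 6 (since 2^5 = 32 < 62 <= 64 = 2^6)
Total heap work = (V+E) * ceil(log2(V)) = 249 * 6 = 1494


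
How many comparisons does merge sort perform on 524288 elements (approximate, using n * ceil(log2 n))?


Recursion depth: ceil(log2(524288)) = 19
Each recursion level merges n = 524288 elements
Total = 524288 * 19 = 9961472


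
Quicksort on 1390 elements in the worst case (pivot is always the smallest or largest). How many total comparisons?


In the worst case, each partition step picks the worst pivot:
  Partition 1: 1389 comparisons (n-1 elements to compare)
  Partition 2: 1388 comparisons
  Partition 3: 1387 comparisons
  Partition 4: 1386 comparisons
  Partition 5: 1385 comparisons
  ...
  Last partition: 0 comparisons
Total = (n-1) + (n-2) + ... + 1 + 0 = n*(n-1)/2
= 1390*1389/2 = 965355


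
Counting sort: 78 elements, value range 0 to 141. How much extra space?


n = 78 (output array)
k = 142 (count array for 142 distinct values)
Extra space = 78 + 142 = 220


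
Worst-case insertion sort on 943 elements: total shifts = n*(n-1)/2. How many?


Sum of shifts = 1 + 2 + 3 + ... + 942
= 943 * 942 / 2
= 888306 / 2
= 444153


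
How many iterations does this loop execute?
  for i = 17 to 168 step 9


The loop variable i takes values starting at 17 and increments by 9 each iteration.
Sequence: i = 17, 26, 35, 44, 53, 62, 71, 80, 89, ...
The upper bound 168 is inclusive, so the count is floor((last - first) / step) + 1:
floor((168 - 17) / 9) + 1 = floor(151/9) + 1 = 16 + 1 = 17


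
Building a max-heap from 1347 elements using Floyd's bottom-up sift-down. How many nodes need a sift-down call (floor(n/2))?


In a heap of 1347 elements (0-indexed array):
  Last element index: 1346
  Parent of last element: floor((1346 - 1) / 2) = 672
  Internal nodes: indices 0 to 672
  Count = floor(1347/2) = 673


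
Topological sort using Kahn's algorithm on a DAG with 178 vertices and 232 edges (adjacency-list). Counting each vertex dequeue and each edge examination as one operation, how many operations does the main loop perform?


Kahn's algorithm:
  1. Compute in-degrees: O(V + E)
  2. Process queue: each vertex dequeued once (O(V))
     each edge examined once (O(E))
Total = V + E = 178 + 232 = 410


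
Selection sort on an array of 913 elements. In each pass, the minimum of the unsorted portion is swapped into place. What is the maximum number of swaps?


Selection sort performs one swap per pass:
  Pass 1: find min in positions 0 to 912, swap with position 0
  Pass 2: find min in positions 1 to 912, swap with position 1
  Pass 3: find min in positions 2 to 912, swap with position 2
  Pass 4: find min in positions 3 to 912, swap with position 3
  Pass 5: find min in positions 4 to 912, swap with position 4
  ... (907 more passes)
Total passes (and swaps) = n - 1 = 913 - 1 = 912


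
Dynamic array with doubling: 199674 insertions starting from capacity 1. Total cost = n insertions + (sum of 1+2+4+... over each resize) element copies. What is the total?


n = 199674
Insertion costs: 199674
Resizes copy 1, 2, 4, ... up to the largest power of 2 that is <= n-1 = 199673, i.e. 131072.
Copy costs = 1 + 2 + 4 + 8 + 16 + 32 + 64 + 128 + 256 + 512 + 1024 + 2048 + 4096 + 8192 + 16384 + 32768 + 65536 + 131072 = 262143
Total = 199674 + 262143 = 461817


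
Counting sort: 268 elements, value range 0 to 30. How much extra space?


n = 268 (output array)
k = 31 (count array for 31 distinct values)
Extra space = 268 + 31 = 299


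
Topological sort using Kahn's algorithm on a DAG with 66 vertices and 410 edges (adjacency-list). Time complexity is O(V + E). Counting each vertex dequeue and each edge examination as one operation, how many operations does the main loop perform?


Kahn's algorithm:
  1. Compute in-degrees: O(V + E)
  2. Process queue: each vertex dequeued once (O(V))
     each edge examined once (O(E))
Total = V + E = 66 + 410 = 476


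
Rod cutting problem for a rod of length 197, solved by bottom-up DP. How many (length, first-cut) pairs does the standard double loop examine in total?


For each subproblem length i = 1..197, the inner loop considers i possible first cuts.
Total = 1 + 2 + ... + 197
= 197*(197+1)/2
= 197*198/2 = 19503


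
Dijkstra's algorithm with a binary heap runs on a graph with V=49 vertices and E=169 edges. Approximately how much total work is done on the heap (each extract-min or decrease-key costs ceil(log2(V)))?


Dijkstra with a binary heap: each vertex is extracted once, each edge may relax once.
Each heap operation costs O(log V).
V + E = 49 + 169 = 218
ceil(log2(49)) = 6 (since 2^5 = 32 < 49 <= 64 = 2^6)
Total heap work = (V+E) * ceil(log2(V)) = 218 * 6 = 1308


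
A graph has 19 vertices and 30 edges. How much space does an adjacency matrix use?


Adjacency matrix: V x V grid of entries
Space = V^2 = 19^2 = 19 * 19 = 361


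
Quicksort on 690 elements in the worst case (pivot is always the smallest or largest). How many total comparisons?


In the worst case, each partition step picks the worst pivot:
  Partition 1: 689 comparisons (n-1 elements to compare)
  Partition 2: 688 comparisons
  Partition 3: 687 comparisons
  Partition 4: 686 comparisons
  Partition 5: 685 comparisons
  ...
  Last partition: 0 comparisons
Total = (n-1) + (n-2) + ... + 1 + 0 = n*(n-1)/2
= 690*689/2 = 237705


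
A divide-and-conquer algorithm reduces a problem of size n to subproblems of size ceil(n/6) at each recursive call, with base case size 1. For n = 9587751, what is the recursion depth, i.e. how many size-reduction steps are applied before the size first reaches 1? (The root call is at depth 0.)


Each step divides the size by 6 (rounding up); after k steps the size is ceil(n/6^k), which equals 1 exactly when 6^k >= n.
So the depth is the smallest k with 6^k >= 9587751, i.e. ceil(log_6(9587751)).
6^8 = 1679616 < 9587751 <= 10077696 = 6^9
Recursion depth = 9


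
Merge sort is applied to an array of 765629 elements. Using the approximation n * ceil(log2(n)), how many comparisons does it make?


Merge sort divides the array into halves recursively.
Number of levels = ceil(log2(765629)) = 20
At each level, approximately n = 765629 comparisons are needed for merging.
Total comparisons ~ n * ceil(log2(n)) = 765629 * 20 = 15312580


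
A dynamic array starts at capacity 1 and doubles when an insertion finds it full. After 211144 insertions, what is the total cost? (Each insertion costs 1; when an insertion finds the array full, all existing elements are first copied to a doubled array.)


Insertion cost: 211144 (one per element)
Resizes occur just before inserting elements 2, 3, 5, 9, ...
Elements copied at each resize: 1 + 2 + 4 + 8 + 16 + 32 + 64 + 128 + 256 + 512 + 1024 + 2048 + 4096 + 8192 + 16384 + 32768 + 65536 + 131072
Sum of copies = 262143 (geometric series: 2^k - 1)
Total = 211144 + 262143 = 473287


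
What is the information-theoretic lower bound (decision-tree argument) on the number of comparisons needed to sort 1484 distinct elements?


A binary decision tree of height h has at most 2^h leaves and needs at least n! of them, so h >= ceil(log2(n!)).
1484! is far too large to multiply out, so use Stirling's series:
  ln(n!) ~ n ln n - n + (1/2) ln(2 pi n) + 1/(12n)  (error below 1/(360 n^3), negligible here)
  ln(1484) = 7.3024964
  n ln n = 1484 * 7.3024964 = 10836.9047
  (1/2) ln(2 pi * 1484) = (1/2) ln(9324.2470) = 4.5702
  1/(12*1484) = 0.0001
  ln(1484!) ~ 10836.9047 - 1484 + 4.5702 + 0.0001 = 9357.4750
Convert to base 2: log2(1484!) = 9357.4750 / ln 2 = 9357.4750 / 0.69314718 = 13499.9828
ceil(13499.9828) = 13500


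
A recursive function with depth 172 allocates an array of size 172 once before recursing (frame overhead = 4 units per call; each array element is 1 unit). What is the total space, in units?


Array allocation: 172 units (allocated once)
Stack frames: 172 deep * 4 per frame = 688 units
Total = 172 + 688 = 860


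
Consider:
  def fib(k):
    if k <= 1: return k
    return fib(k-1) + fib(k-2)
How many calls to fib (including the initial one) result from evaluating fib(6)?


Let C(m) = total calls to evaluate fib(m). Then C(0)=C(1)=1, and
C(m) = 1 + C(m-1) + C(m-2) for m >= 2.
Build the table (each entry = 1 + previous two):
  C(0) = 1
  C(1) = 1
  C(2) = 1 + 1 + 1 = 3
  C(3) = 1 + 3 + 1 = 5
  C(4) = 1 + 5 + 3 = 9
  C(5) = 1 + 9 + 5 = 15
  C(6) = 1 + 15 + 9 = 25
Total calls for fib(6) = 25


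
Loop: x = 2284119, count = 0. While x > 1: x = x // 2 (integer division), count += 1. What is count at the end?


The variable x halves each step:
x = 2284119 -> 1142059 -> 571029 -> 285514 -> 142757 -> 71378 -> 35689 -> 17844 -> 8922 -> 4461 -> 2230 -> 1115 -> 557 -> 278 -> 139 -> 69 -> 34 -> 17 -> 8 -> 4 -> 2 -> 1
Number of halvings = floor(log2(2284119)) = 21


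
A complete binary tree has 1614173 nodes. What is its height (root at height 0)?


In a complete binary tree, level k holds nodes 2^k .. 2^(k+1)-1 (1-indexed).
Height = floor(log2(n)) = floor(log2(1614173)) = 20
Check: 2^20 = 1048576 <= 1614173 < 2097152 = 2^21


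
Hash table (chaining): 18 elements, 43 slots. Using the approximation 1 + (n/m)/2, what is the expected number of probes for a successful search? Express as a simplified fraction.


Computing expected probes:
alpha = 18/43
= 1 + alpha/2
= 1 + 18/(2*43)
= (2*43 + 18) / (2*43)
= 104/86 = 52/43


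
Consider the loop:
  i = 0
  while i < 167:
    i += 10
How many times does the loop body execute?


Starting at i = 0, each iteration adds 10.
Iterations until i >= 167:
  Iteration 1: i = 0 -> i = 10
  Iteration 2: i = 10 -> i = 20
  Iteration 3: i = 20 -> i = 30
  Iteration 4: i = 30 -> i = 40
  Iteration 5: i = 40 -> i = 50
  Iteration 6: i = 50 -> i = 60
  Iteration 7: i = 60 -> i = 70
  Iteration 8: i = 70 -> i = 80
  ... continuing ...
Total iterations = ceil(167/10) = 17


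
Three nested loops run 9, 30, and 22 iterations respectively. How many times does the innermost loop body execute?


Loop 1 (outermost): 9 iterations
Loop 2 (middle): 30 iterations per outer
Loop 3 (innermost): 22 iterations per middle
Total = 9 * 30 * 22 = 5940


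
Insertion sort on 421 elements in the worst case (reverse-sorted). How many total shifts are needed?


In the worst case (reverse-sorted), each element shifts past all previous:
  Element 1: 1 shifts
  Element 2: 2 shifts
  Element 3: 3 shifts
  Element 4: 4 shifts
  Element 5: 5 shifts
  ...
  Element 420: 420 shifts
Total = 1 + 2 + ... + 420
= 421*(421-1)/2 = 88410


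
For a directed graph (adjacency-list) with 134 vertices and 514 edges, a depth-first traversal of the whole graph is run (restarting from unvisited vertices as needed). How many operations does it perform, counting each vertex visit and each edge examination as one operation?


A full DFS traversal visits each vertex once and examines each edge once.
V = 134
E = 514
Sum = 134 + 514 = 648


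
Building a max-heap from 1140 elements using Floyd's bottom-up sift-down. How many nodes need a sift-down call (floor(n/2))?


In a heap of 1140 elements (0-indexed array):
  Last element index: 1139
  Parent of last element: floor((1139 - 1) / 2) = 569
  Internal nodes: indices 0 to 569
  Count = floor(1140/2) = 570


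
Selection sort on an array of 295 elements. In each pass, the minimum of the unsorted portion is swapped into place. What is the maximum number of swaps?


Selection sort performs one swap per pass:
  Pass 1: find min in positions 0 to 294, swap with position 0
  Pass 2: find min in positions 1 to 294, swap with position 1
  Pass 3: find min in positions 2 to 294, swap with position 2
  Pass 4: find min in positions 3 to 294, swap with position 3
  Pass 5: find min in positions 4 to 294, swap with position 4
  ... (289 more passes)
Total passes (and swaps) = n - 1 = 295 - 1 = 294


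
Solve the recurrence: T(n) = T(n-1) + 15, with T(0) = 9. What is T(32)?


Unrolling the recurrence:
T(32) = T(31) + 15
       = T(30) + 15 + 15
       = T(29) + 15*3
       ...
       = T(0) + 15*32
       = 9 + 480 = 489


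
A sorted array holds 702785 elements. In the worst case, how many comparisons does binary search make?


Halving sequence: 702785 -> 351392 -> 175696 -> 87848 -> 43924 -> 21962 -> 10981 -> 5490 -> 2745 -> 1372 -> 686 -> 343 -> 171 -> 85 -> 42 -> 21 -> 10 -> 5 -> 2 -> 1
Number of halvings = 19
Max comparisons = 19 + 1 = 20


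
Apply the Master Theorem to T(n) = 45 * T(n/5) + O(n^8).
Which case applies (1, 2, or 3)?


The Master Theorem: T(n) = a*T(n/b) + O(n^c)
  a = 45, b = 5, c = 8
log_b(a) = log_5(45) ~ 2.365
Compare b^c with a: 5^8 = 390625 > 45, so c > log_b(a).
Since c > log_b(a), Case 3 applies.
T(n) = O(n^8)
Master Theorem case = 3


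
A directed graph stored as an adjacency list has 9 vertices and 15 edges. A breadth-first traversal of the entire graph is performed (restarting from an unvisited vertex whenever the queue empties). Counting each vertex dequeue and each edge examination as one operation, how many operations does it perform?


A full BFS traversal dequeues each vertex once and examines each edge once.
Vertex visits: 9
Edge visits: 15
V + E = 9 + 15 = 24


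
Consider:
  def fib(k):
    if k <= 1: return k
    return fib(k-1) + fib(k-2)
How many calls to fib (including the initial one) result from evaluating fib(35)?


Let C(m) = total calls to evaluate fib(m). Then C(0)=C(1)=1, and
C(m) = 1 + C(m-1) + C(m-2) for m >= 2.
Build the table (each entry = 1 + previous two):
  C(0) = 1
  C(1) = 1
  C(2) = 1 + 1 + 1 = 3
  C(3) = 1 + 3 + 1 = 5
  C(4) = 1 + 5 + 3 = 9
  C(5) = 1 + 9 + 5 = 15
  C(6) = 1 + 15 + 9 = 25
  C(7) = 1 + 25 + 15 = 41
  C(8) = 1 + 41 + 25 = 67
  C(9) = 1 + 67 + 41 = 109
  C(10) = 1 + 109 + 67 = 177
  C(11) = 1 + 177 + 109 = 287
  C(12) = 1 + 287 + 177 = 465
  C(13) = 1 + 465 + 287 = 753
  C(14) = 1 + 753 + 465 = 1219
  C(15) = 1 + 1219 + 753 = 1973
  C(16) = 1 + 1973 + 1219 = 3193
  C(17) = 1 + 3193 + 1973 = 5167
  C(18) = 1 + 5167 + 3193 = 8361
  C(19) = 1 + 8361 + 5167 = 13529
  C(20) = 1 + 13529 + 8361 = 21891
  C(21) = 1 + 21891 + 13529 = 35421
  C(22) = 1 + 35421 + 21891 = 57313
  C(23) = 1 + 57313 + 35421 = 92735
  C(24) = 1 + 92735 + 57313 = 150049
  C(25) = 1 + 150049 + 92735 = 242785
  C(26) = 1 + 242785 + 150049 = 392835
  C(27) = 1 + 392835 + 242785 = 635621
  C(28) = 1 + 635621 + 392835 = 1028457
  C(29) = 1 + 1028457 + 635621 = 1664079
  C(30) = 1 + 1664079 + 1028457 = 2692537
  C(31) = 1 + 2692537 + 1664079 = 4356617
  C(32) = 1 + 4356617 + 2692537 = 7049155
  C(33) = 1 + 7049155 + 4356617 = 11405773
  C(34) = 1 + 11405773 + 7049155 = 18454929
  C(35) = 1 + 18454929 + 11405773 = 29860703
Total calls for fib(35) = 29860703


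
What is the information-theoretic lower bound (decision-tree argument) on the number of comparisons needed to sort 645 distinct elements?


A binary decision tree of height h has at most 2^h leaves and needs at least n! of them, so h >= ceil(log2(n!)).
645! is far too large to multiply out, so use Stirling's series:
  ln(n!) ~ n ln n - n + (1/2) ln(2 pi n) + 1/(12n)  (error below 1/(360 n^3), negligible here)
  ln(645) = 6.4692503
  n ln n = 645 * 6.4692503 = 4172.6664
  (1/2) ln(2 pi * 645) = (1/2) ln(4052.6545) = 4.1536
  1/(12*645) = 0.0001
  ln(645!) ~ 4172.6664 - 645 + 4.1536 + 0.0001 = 3531.8201
Convert to base 2: log2(645!) = 3531.8201 / ln 2 = 3531.8201 / 0.69314718 = 5095.3393
ceil(5095.3393) = 5096


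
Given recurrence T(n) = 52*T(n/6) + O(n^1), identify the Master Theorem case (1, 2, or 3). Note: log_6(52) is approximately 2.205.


Master Theorem parameters: a=52, b=6, c=1
log_b(a) = 2.205
Compare b^c with a: 6^1 = 6 < 52, so c < log_b(a).
Comparing c=1 vs log_b(a)=2.205:
1 < 2.205 => Case 1
Result: T(n) = O(n^(log_6 52)) ~ O(n^2.205)
Master Theorem case = 1


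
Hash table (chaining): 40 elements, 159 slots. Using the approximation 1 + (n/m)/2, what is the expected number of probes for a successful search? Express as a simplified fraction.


Computing expected probes:
alpha = 40/159
= 1 + alpha/2
= 1 + 40/(2*159)
= (2*159 + 40) / (2*159)
= 358/318 = 179/159


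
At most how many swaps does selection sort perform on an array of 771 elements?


Each of the 770 passes places one element in its final position.
Pass 1: swap minimum into position 0
Pass 2: swap minimum of remaining into position 1
...
Pass 770: last two elements, one swap
Maximum swaps = 771 - 1 = 770


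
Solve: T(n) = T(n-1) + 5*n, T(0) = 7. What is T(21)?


Expanding the recurrence:
T(21) = T(20) + 5*21
       = T(19) + 5*20 + 5*21
       ...
       = T(0) + 5*(1 + 2 + ... + 21)
       = 7 + 5 * 21*22/2
       = 7 + 5 * 231
       = 7 + 1155 = 1162


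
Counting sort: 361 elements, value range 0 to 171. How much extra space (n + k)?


n = 361 (output array)
k = 172 (count array for 172 distinct values)
Extra space = 361 + 172 = 533


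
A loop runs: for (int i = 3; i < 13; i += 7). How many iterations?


Loop starts at i = 3, increments by 7, stops when i >= 13.
Number of iterations = ceil((13 - 3) / 7)
= ceil(10 / 7)
= 2


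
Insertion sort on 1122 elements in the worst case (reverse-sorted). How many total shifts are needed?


In the worst case (reverse-sorted), each element shifts past all previous:
  Element 1: 1 shifts
  Element 2: 2 shifts
  Element 3: 3 shifts
  Element 4: 4 shifts
  Element 5: 5 shifts
  ...
  Element 1121: 1121 shifts
Total = 1 + 2 + ... + 1121
= 1122*(1122-1)/2 = 628881


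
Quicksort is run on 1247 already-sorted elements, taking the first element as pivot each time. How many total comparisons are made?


Sum of comparisons per partition:
1246 + 1245 + ... + 1 + 0
= 1247 * (1247 - 1) / 2
= 1247 * 1246 / 2
= 776881


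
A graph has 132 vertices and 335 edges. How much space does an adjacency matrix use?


Adjacency matrix: V x V grid of entries
Space = V^2 = 132^2 = 132 * 132 = 17424


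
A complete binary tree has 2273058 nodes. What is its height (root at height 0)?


In a complete binary tree, level k holds nodes 2^k .. 2^(k+1)-1 (1-indexed).
Height = floor(log2(n)) = floor(log2(2273058)) = 21
Check: 2^21 = 2097152 <= 2273058 < 4194304 = 2^22


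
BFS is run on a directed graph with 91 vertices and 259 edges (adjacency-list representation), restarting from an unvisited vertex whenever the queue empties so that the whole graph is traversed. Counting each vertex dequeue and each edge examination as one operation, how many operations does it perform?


A full BFS traversal dequeues each vertex exactly once and examines each directed edge exactly once.
V = 91 (vertex processing cost)
E = 259 (edge examination cost)
Total operations proportional to V + E = 91 + 259 = 350


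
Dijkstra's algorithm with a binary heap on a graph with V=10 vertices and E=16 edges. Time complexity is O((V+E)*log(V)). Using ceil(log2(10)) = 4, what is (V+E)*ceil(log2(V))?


Dijkstra with a binary heap: each vertex is extracted once, each edge may relax once.
Each heap operation costs O(log V).
V + E = 10 + 16 = 26
ceil(log2(10)) = 4 (since 2^3 = 8 < 10 <= 16 = 2^4)
Total heap work = (V+E) * ceil(log2(V)) = 26 * 4 = 104


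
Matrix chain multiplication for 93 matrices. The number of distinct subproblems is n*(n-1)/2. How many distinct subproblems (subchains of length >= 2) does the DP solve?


Subproblems are indexed by (i, j) where i < j.
Number of such pairs = n*(n-1)/2
= 93 * 92 / 2
= 4278


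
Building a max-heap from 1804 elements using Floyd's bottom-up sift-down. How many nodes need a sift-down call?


In a heap of 1804 elements (0-indexed array):
  Last element index: 1803
  Parent of last element: floor((1803 - 1) / 2) = 901
  Internal nodes: indices 0 to 901
  Count = floor(1804/2) = 902


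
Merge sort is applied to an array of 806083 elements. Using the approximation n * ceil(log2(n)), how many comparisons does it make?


Merge sort divides the array into halves recursively.
Number of levels = ceil(log2(806083)) = 20
At each level, approximately n = 806083 comparisons are needed for merging.
Total comparisons ~ n * ceil(log2(n)) = 806083 * 20 = 16121660


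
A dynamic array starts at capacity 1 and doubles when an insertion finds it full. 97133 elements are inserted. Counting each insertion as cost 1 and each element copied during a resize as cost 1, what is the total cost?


n = 97133
Insertion costs: 97133
Resizes copy 1, 2, 4, ... up to the largest power of 2 that is <= n-1 = 97132, i.e. 65536.
Copy costs = 1 + 2 + 4 + 8 + 16 + 32 + 64 + 128 + 256 + 512 + 1024 + 2048 + 4096 + 8192 + 16384 + 32768 + 65536 = 131071
Total = 97133 + 131071 = 228204


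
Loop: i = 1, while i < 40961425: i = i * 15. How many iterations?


i multiplies by 15 each step:
i = 1 -> 15 -> 225 -> 3375 -> 50625 -> 759375 -> 11390625 -> 170859375 (stop)
Iterations = ceil(log_15(40961425)) = 7


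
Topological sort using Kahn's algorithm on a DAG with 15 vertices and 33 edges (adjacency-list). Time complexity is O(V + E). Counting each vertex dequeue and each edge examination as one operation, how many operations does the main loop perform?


Kahn's algorithm:
  1. Compute in-degrees: O(V + E)
  2. Process queue: each vertex dequeued once (O(V))
     each edge examined once (O(E))
Total = V + E = 15 + 33 = 48


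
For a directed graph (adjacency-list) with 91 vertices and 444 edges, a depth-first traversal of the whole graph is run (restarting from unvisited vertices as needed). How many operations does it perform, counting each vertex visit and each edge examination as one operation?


A full DFS traversal visits each vertex once and examines each edge once.
V = 91
E = 444
Sum = 91 + 444 = 535


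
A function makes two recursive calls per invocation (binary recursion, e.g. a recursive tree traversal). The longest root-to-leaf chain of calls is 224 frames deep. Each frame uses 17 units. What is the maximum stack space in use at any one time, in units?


Binary recursion: the two calls run one after the other, so only one root-to-leaf chain of frames is on the stack at a time.
Maximum depth (longest chain) = 224 frames
Each frame = 17 units
Max stack space = 224 * 17 = 3808


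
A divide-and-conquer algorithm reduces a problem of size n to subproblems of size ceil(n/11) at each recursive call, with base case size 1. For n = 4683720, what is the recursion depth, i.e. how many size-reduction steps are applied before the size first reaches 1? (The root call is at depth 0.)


Each step divides the size by 11 (rounding up); after k steps the size is ceil(n/11^k), which equals 1 exactly when 11^k >= n.
So the depth is the smallest k with 11^k >= 4683720, i.e. ceil(log_11(4683720)).
11^6 = 1771561 < 4683720 <= 19487171 = 11^7
Recursion depth = 7
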